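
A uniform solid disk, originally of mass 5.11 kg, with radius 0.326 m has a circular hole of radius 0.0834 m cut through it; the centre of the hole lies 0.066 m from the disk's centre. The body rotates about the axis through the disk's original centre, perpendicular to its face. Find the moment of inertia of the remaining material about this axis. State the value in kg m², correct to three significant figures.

Unpierced body about its centre: I₀ = (1/2)MR² = (1/2)(5.11)(0.326)² = 0.27154 kg m².
The removed disk has mass m = M·(r/R)² = (5.11)(0.0834/0.326)² = 0.33444 kg (same uniform areal density).
Its moment of inertia about the rotation axis (parallel-axis theorem): I_hole = (1/2)mr² + md² = (1/2)(0.33444)(0.0834)² + (0.33444)(0.066)² = 0.0026199 kg m².
Treating the hole as negative mass, I = I₀ − I_hole = 0.27154 − 0.0026199 = 0.26892 kg m².

0.269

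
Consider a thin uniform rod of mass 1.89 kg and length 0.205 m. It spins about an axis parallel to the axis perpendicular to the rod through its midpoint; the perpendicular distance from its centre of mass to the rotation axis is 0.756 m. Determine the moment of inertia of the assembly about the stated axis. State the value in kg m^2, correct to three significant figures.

1.09

I_cm = (1/12)ML² = (1/12)(1.89)(0.205)² = 0.0066189 kg m^2; centre at d = 0.756 m, so the parallel axis theorem gives I = 0.0066189 + (1.89)(0.756)² = 1.0868 kg m^2.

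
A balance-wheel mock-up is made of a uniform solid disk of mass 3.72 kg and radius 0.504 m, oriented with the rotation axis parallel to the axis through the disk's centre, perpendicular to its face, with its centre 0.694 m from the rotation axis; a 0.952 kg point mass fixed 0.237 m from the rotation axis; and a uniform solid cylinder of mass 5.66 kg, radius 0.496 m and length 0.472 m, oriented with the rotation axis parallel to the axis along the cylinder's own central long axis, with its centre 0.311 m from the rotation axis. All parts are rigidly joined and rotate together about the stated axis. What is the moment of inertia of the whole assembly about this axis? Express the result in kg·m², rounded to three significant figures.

Solid disk: I_cm = (1/2)MR² = (1/2)(3.72)(0.504)² = 0.47247 kg·m²; centre at d = 0.694 m, so the parallel axis theorem gives I = 0.47247 + (3.72)(0.694)² = 2.2642 kg·m².
Point mass: I_cm = 0; centre at d = 0.237 m, so the parallel axis theorem gives I = 0 + (0.952)(0.237)² = 0.053473 kg·m².
Solid cylinder: I_cm = (1/2)MR² = (1/2)(5.66)(0.496)² = 0.69623 kg·m²; centre at d = 0.311 m, so the parallel axis theorem gives I = 0.69623 + (5.66)(0.311)² = 1.2437 kg·m².
Total I = 2.2642 + 0.053473 + 1.2437 = 3.5613 kg·m².

3.56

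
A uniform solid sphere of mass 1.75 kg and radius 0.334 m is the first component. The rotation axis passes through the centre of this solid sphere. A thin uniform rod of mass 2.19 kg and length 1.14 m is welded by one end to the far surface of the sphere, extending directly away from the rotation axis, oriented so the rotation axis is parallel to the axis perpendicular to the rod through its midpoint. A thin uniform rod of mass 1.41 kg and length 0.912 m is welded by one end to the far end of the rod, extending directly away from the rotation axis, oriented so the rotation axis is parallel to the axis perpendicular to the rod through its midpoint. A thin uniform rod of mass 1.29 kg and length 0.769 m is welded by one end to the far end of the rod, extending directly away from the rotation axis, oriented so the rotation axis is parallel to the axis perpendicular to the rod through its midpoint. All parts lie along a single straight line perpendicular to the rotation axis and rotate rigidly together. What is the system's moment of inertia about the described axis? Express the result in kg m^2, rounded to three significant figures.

Solid sphere: I_cm = (2/5)MR² = (2/5)(1.75)(0.334)² = 0.078089 kg m^2; axis through the centre, so I = 0.078089 kg m^2.
Thin rod: I_cm = (1/12)ML² = (1/12)(2.19)(1.14)² = 0.23718 kg m^2; centre at d = 0.334 + 0.57 = 0.904 m, so the parallel axis theorem gives I = 0.23718 + (2.19)(0.904)² = 2.0269 kg m^2.
Thin rod: I_cm = (1/12)ML² = (1/12)(1.41)(0.912)² = 0.09773 kg m^2; centre at d = 0.334 + 0.57 + 0.57 + 0.456 = 1.93 m, so the parallel axis theorem gives I = 0.09773 + (1.41)(1.93)² = 5.3498 kg m^2.
Thin rod: I_cm = (1/12)ML² = (1/12)(1.29)(0.769)² = 0.063571 kg m^2; centre at d = 0.334 + 0.57 + 0.57 + 0.456 + 0.456 + 0.3845 = 2.7705 m, so the parallel axis theorem gives I = 0.063571 + (1.29)(2.7705)² = 9.9652 kg m^2.
Total I = 0.078089 + 2.0269 + 5.3498 + 9.9652 = 17.42 kg m^2.

17.4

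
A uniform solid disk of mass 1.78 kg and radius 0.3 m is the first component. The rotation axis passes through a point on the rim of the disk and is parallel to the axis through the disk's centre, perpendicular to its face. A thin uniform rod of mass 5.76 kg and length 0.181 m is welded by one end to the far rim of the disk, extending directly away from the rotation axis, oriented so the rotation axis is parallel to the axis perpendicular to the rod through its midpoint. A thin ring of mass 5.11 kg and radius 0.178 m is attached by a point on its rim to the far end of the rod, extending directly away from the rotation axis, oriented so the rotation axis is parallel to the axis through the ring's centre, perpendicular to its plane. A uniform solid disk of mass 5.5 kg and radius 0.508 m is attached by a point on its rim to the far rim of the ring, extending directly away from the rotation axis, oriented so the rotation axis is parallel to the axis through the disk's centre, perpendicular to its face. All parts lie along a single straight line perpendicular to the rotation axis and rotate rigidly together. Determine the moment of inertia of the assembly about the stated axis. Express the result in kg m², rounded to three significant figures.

23.5

Solid disk: I_cm = (1/2)MR² = (1/2)(1.78)(0.3)² = 0.0801 kg m²; centre at d = 0.3 m, so I = I_cm + Md² gives I = 0.0801 + (1.78)(0.3)² = 0.2403 kg m².
Thin rod: I_cm = (1/12)ML² = (1/12)(5.76)(0.181)² = 0.015725 kg m²; centre at d = 0.3 + 0.3 + 0.0905 = 0.6905 m, so I = I_cm + Md² gives I = 0.015725 + (5.76)(0.6905)² = 2.762 kg m².
Thin ring: I_cm = MR² = (5.11)(0.178)² = 0.16191 kg m²; centre at d = 0.3 + 0.3 + 0.0905 + 0.0905 + 0.178 = 0.959 m, so I = I_cm + Md² gives I = 0.16191 + (5.11)(0.959)² = 4.8615 kg m².
Solid disk: I_cm = (1/2)MR² = (1/2)(5.5)(0.508)² = 0.70968 kg m²; centre at d = 0.3 + 0.3 + 0.0905 + 0.0905 + 0.178 + 0.178 + 0.508 = 1.645 m, so I = I_cm + Md² gives I = 0.70968 + (5.5)(1.645)² = 15.593 kg m².
Total I = 0.2403 + 2.762 + 4.8615 + 15.593 = 23.457 kg m².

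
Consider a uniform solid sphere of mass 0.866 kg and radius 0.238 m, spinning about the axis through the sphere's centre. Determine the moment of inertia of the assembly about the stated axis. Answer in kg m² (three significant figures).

I_cm = (2/5)MR² = (2/5)(0.866)(0.238)² = 0.019621 kg m²; axis through the centre, so I = 0.019621 kg m².

0.0196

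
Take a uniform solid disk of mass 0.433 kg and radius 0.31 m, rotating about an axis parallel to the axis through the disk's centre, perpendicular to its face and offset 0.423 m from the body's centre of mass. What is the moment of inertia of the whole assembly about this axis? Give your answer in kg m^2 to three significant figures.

0.0983

I_cm = (1/2)MR² = (1/2)(0.433)(0.31)² = 0.020806 kg m^2; centre at d = 0.423 m, so the parallel axis theorem gives I = 0.020806 + (0.433)(0.423)² = 0.098282 kg m^2.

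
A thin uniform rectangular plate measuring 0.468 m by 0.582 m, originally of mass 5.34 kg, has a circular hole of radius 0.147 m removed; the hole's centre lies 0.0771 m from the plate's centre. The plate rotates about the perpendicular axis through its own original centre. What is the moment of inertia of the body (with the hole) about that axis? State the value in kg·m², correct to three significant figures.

Unpierced body about its centre: I₀ = (1/12)M(a²+b²) = (1/12)(5.34)[(0.468)² + (0.582)²] = 0.2482 kg·m².
The removed disk has mass m = M·πr²/(ab) = (5.34)·π(0.147)²/(0.468·0.582) = 1.3309 kg (same uniform areal density).
Its moment of inertia about the rotation axis (parallel-axis theorem): I_hole = (1/2)mr² + md² = (1/2)(1.3309)(0.147)² + (1.3309)(0.0771)² = 0.022292 kg·m².
Treating the hole as negative mass, I = I₀ − I_hole = 0.2482 − 0.022292 = 0.22591 kg·m².

0.226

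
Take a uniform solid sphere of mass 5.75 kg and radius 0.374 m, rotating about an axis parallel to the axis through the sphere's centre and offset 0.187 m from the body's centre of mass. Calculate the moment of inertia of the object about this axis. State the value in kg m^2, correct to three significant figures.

I_cm = (2/5)MR² = (2/5)(5.75)(0.374)² = 0.32171 kg m^2; centre at d = 0.187 m, so I = I_cm + Md² gives I = 0.32171 + (5.75)(0.187)² = 0.52279 kg m^2.

0.523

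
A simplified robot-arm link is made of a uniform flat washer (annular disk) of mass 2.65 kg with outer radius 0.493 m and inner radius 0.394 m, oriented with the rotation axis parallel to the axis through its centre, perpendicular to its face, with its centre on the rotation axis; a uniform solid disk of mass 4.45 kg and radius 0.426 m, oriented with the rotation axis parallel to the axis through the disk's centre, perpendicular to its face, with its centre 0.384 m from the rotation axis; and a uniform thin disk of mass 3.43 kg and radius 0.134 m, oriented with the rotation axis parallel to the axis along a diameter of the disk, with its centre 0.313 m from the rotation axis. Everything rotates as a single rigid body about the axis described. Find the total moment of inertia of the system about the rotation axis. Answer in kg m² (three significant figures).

1.94

Annular disk: I_cm = (1/2)M(R²+r²) = (1/2)(2.65)[(0.493)² + (0.394)²] = 0.52773 kg m²; axis through the centre, so I = 0.52773 kg m².
Solid disk: I_cm = (1/2)MR² = (1/2)(4.45)(0.426)² = 0.40378 kg m²; centre at d = 0.384 m, so I = I_cm + Md² gives I = 0.40378 + (4.45)(0.384)² = 1.06 kg m².
Thin disk: I_cm = (1/4)MR² = (1/4)(3.43)(0.134)² = 0.015397 kg m²; centre at d = 0.313 m, so I = I_cm + Md² gives I = 0.015397 + (3.43)(0.313)² = 0.35143 kg m².
Total I = 0.52773 + 1.06 + 0.35143 = 1.9391 kg m².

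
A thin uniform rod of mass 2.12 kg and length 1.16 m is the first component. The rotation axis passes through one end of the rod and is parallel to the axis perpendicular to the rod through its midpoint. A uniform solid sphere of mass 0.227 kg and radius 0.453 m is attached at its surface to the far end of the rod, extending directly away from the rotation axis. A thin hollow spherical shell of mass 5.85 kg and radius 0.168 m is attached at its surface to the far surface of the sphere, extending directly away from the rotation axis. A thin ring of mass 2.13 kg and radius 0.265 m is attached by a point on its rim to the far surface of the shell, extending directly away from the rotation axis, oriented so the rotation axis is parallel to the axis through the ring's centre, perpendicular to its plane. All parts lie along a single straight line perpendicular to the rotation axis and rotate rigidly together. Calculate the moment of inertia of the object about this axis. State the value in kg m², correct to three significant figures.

46.2

Thin rod: I_cm = (1/12)ML² = (1/12)(2.12)(1.16)² = 0.23772 kg m²; centre at d = 0.58 m, so I = I_cm + Md² gives I = 0.23772 + (2.12)(0.58)² = 0.95089 kg m².
Solid sphere: I_cm = (2/5)MR² = (2/5)(0.227)(0.453)² = 0.018633 kg m²; centre at d = 0.58 + 0.58 + 0.453 = 1.613 m, so I = I_cm + Md² gives I = 0.018633 + (0.227)(1.613)² = 0.60923 kg m².
Spherical shell: I_cm = (2/3)MR² = (2/3)(5.85)(0.168)² = 0.11007 kg m²; centre at d = 0.58 + 0.58 + 0.453 + 0.453 + 0.168 = 2.234 m, so I = I_cm + Md² gives I = 0.11007 + (5.85)(2.234)² = 29.306 kg m².
Thin ring: I_cm = MR² = (2.13)(0.265)² = 0.14958 kg m²; centre at d = 0.58 + 0.58 + 0.453 + 0.453 + 0.168 + 0.168 + 0.265 = 2.667 m, so I = I_cm + Md² gives I = 0.14958 + (2.13)(2.667)² = 15.3 kg m².
Total I = 0.95089 + 0.60923 + 29.306 + 15.3 = 46.166 kg m².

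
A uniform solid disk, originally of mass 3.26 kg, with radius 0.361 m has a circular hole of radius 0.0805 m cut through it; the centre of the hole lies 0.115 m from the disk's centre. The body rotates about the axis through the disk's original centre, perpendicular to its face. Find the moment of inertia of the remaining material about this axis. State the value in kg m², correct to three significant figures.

0.210

Unpierced body about its centre: I₀ = (1/2)MR² = (1/2)(3.26)(0.361)² = 0.21242 kg m².
The removed disk has mass m = M·(r/R)² = (3.26)(0.0805/0.361)² = 0.1621 kg (same uniform areal density).
Its moment of inertia about the rotation axis (parallel-axis theorem): I_hole = (1/2)mr² + md² = (1/2)(0.1621)(0.0805)² + (0.1621)(0.115)² = 0.0026691 kg m².
Treating the hole as negative mass, I = I₀ − I_hole = 0.21242 − 0.0026691 = 0.20975 kg m².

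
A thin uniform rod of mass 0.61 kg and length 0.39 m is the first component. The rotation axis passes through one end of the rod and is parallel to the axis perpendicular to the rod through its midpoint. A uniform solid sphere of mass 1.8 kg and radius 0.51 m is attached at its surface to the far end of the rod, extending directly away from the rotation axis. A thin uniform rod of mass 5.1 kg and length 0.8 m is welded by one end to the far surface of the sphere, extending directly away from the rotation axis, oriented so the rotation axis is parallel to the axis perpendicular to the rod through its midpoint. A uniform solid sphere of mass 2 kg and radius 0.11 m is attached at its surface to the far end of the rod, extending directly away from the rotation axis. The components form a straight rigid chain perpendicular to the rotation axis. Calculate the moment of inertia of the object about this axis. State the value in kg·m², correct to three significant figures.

Thin rod: I_cm = (1/12)ML² = (1/12)(0.61)(0.39)² = 0.0077317 kg·m²; centre at d = 0.195 m, so I = I_cm + Md² gives I = 0.0077317 + (0.61)(0.195)² = 0.030927 kg·m².
Solid sphere: I_cm = (2/5)MR² = (2/5)(1.8)(0.51)² = 0.18727 kg·m²; centre at d = 0.195 + 0.195 + 0.51 = 0.9 m, so I = I_cm + Md² gives I = 0.18727 + (1.8)(0.9)² = 1.6453 kg·m².
Thin rod: I_cm = (1/12)ML² = (1/12)(5.1)(0.8)² = 0.272 kg·m²; centre at d = 0.195 + 0.195 + 0.51 + 0.51 + 0.4 = 1.81 m, so I = I_cm + Md² gives I = 0.272 + (5.1)(1.81)² = 16.98 kg·m².
Solid sphere: I_cm = (2/5)MR² = (2/5)(2)(0.11)² = 0.00968 kg·m²; centre at d = 0.195 + 0.195 + 0.51 + 0.51 + 0.4 + 0.4 + 0.11 = 2.32 m, so I = I_cm + Md² gives I = 0.00968 + (2)(2.32)² = 10.774 kg·m².
Total I = 0.030927 + 1.6453 + 16.98 + 10.774 = 29.431 kg·m².

29.4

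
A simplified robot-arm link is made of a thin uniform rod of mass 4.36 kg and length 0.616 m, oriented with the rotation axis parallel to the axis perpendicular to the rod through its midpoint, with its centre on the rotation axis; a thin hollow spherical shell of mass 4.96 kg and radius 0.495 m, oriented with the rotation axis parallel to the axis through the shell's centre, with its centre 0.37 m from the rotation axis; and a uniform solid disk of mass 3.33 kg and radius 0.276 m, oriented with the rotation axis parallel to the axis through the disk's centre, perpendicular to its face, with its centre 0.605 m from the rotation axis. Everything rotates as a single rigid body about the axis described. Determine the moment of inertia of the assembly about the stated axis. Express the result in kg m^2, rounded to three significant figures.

2.97

Thin rod: I_cm = (1/12)ML² = (1/12)(4.36)(0.616)² = 0.13787 kg m^2; axis through the centre, so I = 0.13787 kg m^2.
Spherical shell: I_cm = (2/3)MR² = (2/3)(4.96)(0.495)² = 0.81022 kg m^2; centre at d = 0.37 m, so the parallel axis theorem gives I = 0.81022 + (4.96)(0.37)² = 1.4892 kg m^2.
Solid disk: I_cm = (1/2)MR² = (1/2)(3.33)(0.276)² = 0.12683 kg m^2; centre at d = 0.605 m, so the parallel axis theorem gives I = 0.12683 + (3.33)(0.605)² = 1.3457 kg m^2.
Total I = 0.13787 + 1.4892 + 1.3457 = 2.9728 kg m^2.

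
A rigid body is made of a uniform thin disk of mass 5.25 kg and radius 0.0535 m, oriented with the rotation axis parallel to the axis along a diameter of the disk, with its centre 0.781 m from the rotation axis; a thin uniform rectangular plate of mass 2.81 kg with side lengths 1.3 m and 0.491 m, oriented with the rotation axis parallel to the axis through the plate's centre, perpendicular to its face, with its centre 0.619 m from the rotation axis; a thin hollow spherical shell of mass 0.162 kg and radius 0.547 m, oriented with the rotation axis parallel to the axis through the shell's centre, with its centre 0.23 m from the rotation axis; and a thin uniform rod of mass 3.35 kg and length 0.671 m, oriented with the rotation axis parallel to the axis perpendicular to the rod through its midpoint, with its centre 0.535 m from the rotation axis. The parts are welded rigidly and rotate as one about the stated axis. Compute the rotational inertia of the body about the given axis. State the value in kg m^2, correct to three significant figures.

5.86

Thin disk: I_cm = (1/4)MR² = (1/4)(5.25)(0.0535)² = 0.0037567 kg m^2; centre at d = 0.781 m, so I = I_cm + Md² gives I = 0.0037567 + (5.25)(0.781)² = 3.2061 kg m^2.
Rectangular plate: I_cm = (1/12)M(a²+b²) = (1/12)(2.81)[(1.3)² + (0.491)²] = 0.45219 kg m^2; centre at d = 0.619 m, so I = I_cm + Md² gives I = 0.45219 + (2.81)(0.619)² = 1.5289 kg m^2.
Spherical shell: I_cm = (2/3)MR² = (2/3)(0.162)(0.547)² = 0.032315 kg m^2; centre at d = 0.23 m, so I = I_cm + Md² gives I = 0.032315 + (0.162)(0.23)² = 0.040884 kg m^2.
Thin rod: I_cm = (1/12)ML² = (1/12)(3.35)(0.671)² = 0.12569 kg m^2; centre at d = 0.535 m, so I = I_cm + Md² gives I = 0.12569 + (3.35)(0.535)² = 1.0845 kg m^2.
Total I = 3.2061 + 1.5289 + 0.040884 + 1.0845 = 5.8604 kg m^2.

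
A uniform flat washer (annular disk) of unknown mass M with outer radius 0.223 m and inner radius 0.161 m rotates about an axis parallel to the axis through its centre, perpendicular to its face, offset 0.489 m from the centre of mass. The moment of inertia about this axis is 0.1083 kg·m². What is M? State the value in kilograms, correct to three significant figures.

I = I_cm + Md² = (1/2)M(R²+r²) + Md² = M·[0.5·[(0.223)² + (0.161)²] + (0.489)²] = M·0.27695.
So M = 0.1083 / 0.27695 = 0.39105 kg.

0.391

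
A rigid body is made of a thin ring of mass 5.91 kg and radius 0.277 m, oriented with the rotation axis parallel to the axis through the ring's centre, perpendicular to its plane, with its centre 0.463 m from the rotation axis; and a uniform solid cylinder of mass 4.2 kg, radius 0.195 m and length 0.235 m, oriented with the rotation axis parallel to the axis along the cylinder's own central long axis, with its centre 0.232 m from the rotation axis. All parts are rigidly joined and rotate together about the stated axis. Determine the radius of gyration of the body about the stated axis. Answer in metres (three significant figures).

0.448

Thin ring: I_cm = MR² = (5.91)(0.277)² = 0.45347 kg m²; centre at d = 0.463 m, so I = I_cm + Md² gives I = 0.45347 + (5.91)(0.463)² = 1.7204 kg m².
Solid cylinder: I_cm = (1/2)MR² = (1/2)(4.2)(0.195)² = 0.079853 kg m²; centre at d = 0.232 m, so I = I_cm + Md² gives I = 0.079853 + (4.2)(0.232)² = 0.30591 kg m².
Total I = 2.0263 kg m²; total mass M = 10.11 kg.
k = √(I/M) = √(2.0263/10.11) = 0.44769 m.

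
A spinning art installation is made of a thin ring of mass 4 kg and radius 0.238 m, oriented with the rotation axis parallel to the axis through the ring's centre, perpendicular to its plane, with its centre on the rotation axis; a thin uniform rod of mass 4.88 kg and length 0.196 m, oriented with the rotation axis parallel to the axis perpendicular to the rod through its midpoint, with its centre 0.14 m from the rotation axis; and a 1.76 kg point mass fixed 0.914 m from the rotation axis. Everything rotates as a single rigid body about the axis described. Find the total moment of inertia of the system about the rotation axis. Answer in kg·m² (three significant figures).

1.81

Thin ring: I_cm = MR² = (4)(0.238)² = 0.22658 kg·m²; axis through the centre, so I = 0.22658 kg·m².
Thin rod: I_cm = (1/12)ML² = (1/12)(4.88)(0.196)² = 0.015623 kg·m²; centre at d = 0.14 m, so I = I_cm + Md² gives I = 0.015623 + (4.88)(0.14)² = 0.11127 kg·m².
Point mass: I_cm = 0; centre at d = 0.914 m, so I = I_cm + Md² gives I = 0 + (1.76)(0.914)² = 1.4703 kg·m².
Total I = 0.22658 + 0.11127 + 1.4703 = 1.8081 kg·m².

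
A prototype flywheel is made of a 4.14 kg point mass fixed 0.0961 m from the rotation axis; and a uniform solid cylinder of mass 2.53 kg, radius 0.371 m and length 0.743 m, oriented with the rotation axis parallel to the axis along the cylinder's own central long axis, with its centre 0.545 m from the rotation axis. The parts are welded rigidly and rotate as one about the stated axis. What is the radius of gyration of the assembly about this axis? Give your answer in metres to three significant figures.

Point mass: I_cm = 0; centre at d = 0.0961 m, so I = I_cm + Md² gives I = 0 + (4.14)(0.0961)² = 0.038234 kg m².
Solid cylinder: I_cm = (1/2)MR² = (1/2)(2.53)(0.371)² = 0.17412 kg m²; centre at d = 0.545 m, so I = I_cm + Md² gives I = 0.17412 + (2.53)(0.545)² = 0.92559 kg m².
Total I = 0.96382 kg m²; total mass M = 6.67 kg.
k = √(I/M) = √(0.96382/6.67) = 0.38013 m.

0.380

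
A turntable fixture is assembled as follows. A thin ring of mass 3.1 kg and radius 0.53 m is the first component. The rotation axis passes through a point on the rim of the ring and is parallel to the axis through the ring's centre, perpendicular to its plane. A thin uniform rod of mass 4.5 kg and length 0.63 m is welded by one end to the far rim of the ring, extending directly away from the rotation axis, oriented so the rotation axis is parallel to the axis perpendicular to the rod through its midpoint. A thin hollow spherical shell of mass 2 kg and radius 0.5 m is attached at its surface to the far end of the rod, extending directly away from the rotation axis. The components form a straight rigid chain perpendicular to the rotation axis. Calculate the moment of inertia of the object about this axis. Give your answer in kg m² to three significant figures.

20.3

Thin ring: I_cm = MR² = (3.1)(0.53)² = 0.87079 kg m²; centre at d = 0.53 m, so I = I_cm + Md² gives I = 0.87079 + (3.1)(0.53)² = 1.7416 kg m².
Thin rod: I_cm = (1/12)ML² = (1/12)(4.5)(0.63)² = 0.14884 kg m²; centre at d = 0.53 + 0.53 + 0.315 = 1.375 m, so I = I_cm + Md² gives I = 0.14884 + (4.5)(1.375)² = 8.6567 kg m².
Spherical shell: I_cm = (2/3)MR² = (2/3)(2)(0.5)² = 0.33333 kg m²; centre at d = 0.53 + 0.53 + 0.315 + 0.315 + 0.5 = 2.19 m, so I = I_cm + Md² gives I = 0.33333 + (2)(2.19)² = 9.9255 kg m².
Total I = 1.7416 + 8.6567 + 9.9255 = 20.324 kg m².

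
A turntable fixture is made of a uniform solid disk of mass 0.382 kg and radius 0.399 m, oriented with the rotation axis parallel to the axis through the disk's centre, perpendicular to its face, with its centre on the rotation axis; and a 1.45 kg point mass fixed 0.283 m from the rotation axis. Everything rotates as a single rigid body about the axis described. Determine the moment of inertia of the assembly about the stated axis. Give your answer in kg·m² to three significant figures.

0.147

Solid disk: I_cm = (1/2)MR² = (1/2)(0.382)(0.399)² = 0.030407 kg·m²; axis through the centre, so I = 0.030407 kg·m².
Point mass: I_cm = 0; centre at d = 0.283 m, so I = I_cm + Md² gives I = 0 + (1.45)(0.283)² = 0.11613 kg·m².
Total I = 0.030407 + 0.11613 = 0.14654 kg·m².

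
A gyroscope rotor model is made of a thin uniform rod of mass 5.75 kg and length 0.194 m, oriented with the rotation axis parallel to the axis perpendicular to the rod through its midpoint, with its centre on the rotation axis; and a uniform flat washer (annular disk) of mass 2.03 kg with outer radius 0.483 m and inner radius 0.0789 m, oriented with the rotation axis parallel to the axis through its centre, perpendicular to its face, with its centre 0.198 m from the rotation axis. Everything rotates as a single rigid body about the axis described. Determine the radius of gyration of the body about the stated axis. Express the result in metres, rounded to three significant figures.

Thin rod: I_cm = (1/12)ML² = (1/12)(5.75)(0.194)² = 0.018034 kg·m²; axis through the centre, so I = 0.018034 kg·m².
Annular disk: I_cm = (1/2)M(R²+r²) = (1/2)(2.03)[(0.483)² + (0.0789)²] = 0.24311 kg·m²; centre at d = 0.198 m, so the parallel axis theorem gives I = 0.24311 + (2.03)(0.198)² = 0.32269 kg·m².
Total I = 0.34072 kg·m²; total mass M = 7.78 kg.
k = √(I/M) = √(0.34072/7.78) = 0.20927 m.

0.209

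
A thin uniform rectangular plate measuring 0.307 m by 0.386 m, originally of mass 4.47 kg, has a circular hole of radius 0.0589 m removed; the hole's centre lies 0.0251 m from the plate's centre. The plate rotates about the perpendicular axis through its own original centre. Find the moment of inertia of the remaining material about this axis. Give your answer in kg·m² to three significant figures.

Unpierced body about its centre: I₀ = (1/12)M(a²+b²) = (1/12)(4.47)[(0.307)² + (0.386)²] = 0.090609 kg·m².
The removed disk has mass m = M·πr²/(ab) = (4.47)·π(0.0589)²/(0.307·0.386) = 0.41111 kg (same uniform areal density).
Its moment of inertia about the rotation axis (parallel-axis theorem): I_hole = (1/2)mr² + md² = (1/2)(0.41111)(0.0589)² + (0.41111)(0.0251)² = 0.00097213 kg·m².
Treating the hole as negative mass, I = I₀ − I_hole = 0.090609 − 0.00097213 = 0.089637 kg·m².

0.0896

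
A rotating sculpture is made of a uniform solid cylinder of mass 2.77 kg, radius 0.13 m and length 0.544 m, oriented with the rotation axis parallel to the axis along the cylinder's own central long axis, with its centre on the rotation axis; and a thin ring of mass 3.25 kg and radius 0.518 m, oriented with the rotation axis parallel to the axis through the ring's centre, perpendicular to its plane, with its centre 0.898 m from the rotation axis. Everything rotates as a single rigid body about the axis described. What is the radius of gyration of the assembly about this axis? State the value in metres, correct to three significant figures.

Solid cylinder: I_cm = (1/2)MR² = (1/2)(2.77)(0.13)² = 0.023407 kg·m²; axis through the centre, so I = 0.023407 kg·m².
Thin ring: I_cm = MR² = (3.25)(0.518)² = 0.87205 kg·m²; centre at d = 0.898 m, so the parallel axis theorem gives I = 0.87205 + (3.25)(0.898)² = 3.4929 kg·m².
Total I = 3.5163 kg·m²; total mass M = 6.02 kg.
k = √(I/M) = √(3.5163/6.02) = 0.76426 m.

0.764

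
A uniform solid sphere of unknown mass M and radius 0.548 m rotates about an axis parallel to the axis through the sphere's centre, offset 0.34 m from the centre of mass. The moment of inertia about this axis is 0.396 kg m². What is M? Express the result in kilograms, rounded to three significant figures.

I = I_cm + Md² = (2/5)MR² + Md² = M·[0.4·(0.548)² + (0.34)²] = M·0.23572.
So M = 0.396 / 0.23572 = 1.6799 kg.

1.68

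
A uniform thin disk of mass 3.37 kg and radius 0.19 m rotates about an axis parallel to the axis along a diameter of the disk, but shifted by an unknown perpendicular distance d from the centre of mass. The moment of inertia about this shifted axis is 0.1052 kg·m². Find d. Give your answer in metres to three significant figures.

About the centre-of-mass axis, I_cm = (1/4)MR² = (1/4)(3.37)(0.19)² = 0.030414 kg·m².
Parallel axis theorem: I = I_cm + Md², so Md² = 0.1052 − 0.030414 = 0.074786 kg·m².
d = √(0.074786 / 3.37) = 0.14897 m.

0.149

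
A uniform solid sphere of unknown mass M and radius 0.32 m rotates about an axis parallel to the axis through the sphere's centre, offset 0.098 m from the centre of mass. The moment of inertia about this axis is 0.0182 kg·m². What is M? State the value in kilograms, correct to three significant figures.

I = I_cm + Md² = (2/5)MR² + Md² = M·[0.4·(0.32)² + (0.098)²] = M·0.050564.
So M = 0.0182 / 0.050564 = 0.35994 kg.

0.360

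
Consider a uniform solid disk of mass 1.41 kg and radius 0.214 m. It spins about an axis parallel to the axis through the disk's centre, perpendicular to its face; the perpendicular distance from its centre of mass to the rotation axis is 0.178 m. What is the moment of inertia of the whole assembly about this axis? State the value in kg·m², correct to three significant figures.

I_cm = (1/2)MR² = (1/2)(1.41)(0.214)² = 0.032286 kg·m²; centre at d = 0.178 m, so the parallel axis theorem gives I = 0.032286 + (1.41)(0.178)² = 0.076961 kg·m².

0.0770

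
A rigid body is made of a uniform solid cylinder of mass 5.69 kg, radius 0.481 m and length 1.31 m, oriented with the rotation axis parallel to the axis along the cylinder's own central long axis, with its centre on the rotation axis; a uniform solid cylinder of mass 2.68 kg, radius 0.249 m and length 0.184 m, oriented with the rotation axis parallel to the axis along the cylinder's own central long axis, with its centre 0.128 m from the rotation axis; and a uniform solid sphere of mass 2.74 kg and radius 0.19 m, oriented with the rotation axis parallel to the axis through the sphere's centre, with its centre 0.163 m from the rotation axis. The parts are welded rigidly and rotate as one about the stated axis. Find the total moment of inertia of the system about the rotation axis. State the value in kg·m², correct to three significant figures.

Solid cylinder: I_cm = (1/2)MR² = (1/2)(5.69)(0.481)² = 0.65822 kg·m²; axis through the centre, so I = 0.65822 kg·m².
Solid cylinder: I_cm = (1/2)MR² = (1/2)(2.68)(0.249)² = 0.083081 kg·m²; centre at d = 0.128 m, so the parallel axis theorem gives I = 0.083081 + (2.68)(0.128)² = 0.12699 kg·m².
Solid sphere: I_cm = (2/5)MR² = (2/5)(2.74)(0.19)² = 0.039566 kg·m²; centre at d = 0.163 m, so the parallel axis theorem gives I = 0.039566 + (2.74)(0.163)² = 0.11236 kg·m².
Total I = 0.65822 + 0.12699 + 0.11236 = 0.89758 kg·m².

0.898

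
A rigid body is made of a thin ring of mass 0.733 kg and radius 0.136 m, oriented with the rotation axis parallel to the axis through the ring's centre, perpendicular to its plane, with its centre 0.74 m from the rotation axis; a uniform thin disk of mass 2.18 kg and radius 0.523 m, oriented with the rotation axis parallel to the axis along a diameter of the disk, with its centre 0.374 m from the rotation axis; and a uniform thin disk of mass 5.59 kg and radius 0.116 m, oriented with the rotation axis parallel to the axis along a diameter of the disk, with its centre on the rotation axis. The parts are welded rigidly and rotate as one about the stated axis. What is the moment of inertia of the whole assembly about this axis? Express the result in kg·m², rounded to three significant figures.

0.888

Thin ring: I_cm = MR² = (0.733)(0.136)² = 0.013558 kg·m²; centre at d = 0.74 m, so the parallel axis theorem gives I = 0.013558 + (0.733)(0.74)² = 0.41495 kg·m².
Thin disk: I_cm = (1/4)MR² = (1/4)(2.18)(0.523)² = 0.14907 kg·m²; centre at d = 0.374 m, so the parallel axis theorem gives I = 0.14907 + (2.18)(0.374)² = 0.454 kg·m².
Thin disk: I_cm = (1/4)MR² = (1/4)(5.59)(0.116)² = 0.018805 kg·m²; axis through the centre, so I = 0.018805 kg·m².
Total I = 0.41495 + 0.454 + 0.018805 = 0.88776 kg·m².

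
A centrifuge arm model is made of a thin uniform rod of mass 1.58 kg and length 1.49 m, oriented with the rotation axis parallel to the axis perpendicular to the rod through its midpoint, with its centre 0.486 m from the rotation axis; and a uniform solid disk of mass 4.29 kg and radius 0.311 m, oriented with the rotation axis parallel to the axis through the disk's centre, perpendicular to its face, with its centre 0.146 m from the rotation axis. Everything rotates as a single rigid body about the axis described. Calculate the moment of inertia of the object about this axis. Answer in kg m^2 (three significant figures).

Thin rod: I_cm = (1/12)ML² = (1/12)(1.58)(1.49)² = 0.29231 kg m^2; centre at d = 0.486 m, so the parallel axis theorem gives I = 0.29231 + (1.58)(0.486)² = 0.6655 kg m^2.
Solid disk: I_cm = (1/2)MR² = (1/2)(4.29)(0.311)² = 0.20747 kg m^2; centre at d = 0.146 m, so the parallel axis theorem gives I = 0.20747 + (4.29)(0.146)² = 0.29891 kg m^2.
Total I = 0.6655 + 0.29891 = 0.96442 kg m^2.

0.964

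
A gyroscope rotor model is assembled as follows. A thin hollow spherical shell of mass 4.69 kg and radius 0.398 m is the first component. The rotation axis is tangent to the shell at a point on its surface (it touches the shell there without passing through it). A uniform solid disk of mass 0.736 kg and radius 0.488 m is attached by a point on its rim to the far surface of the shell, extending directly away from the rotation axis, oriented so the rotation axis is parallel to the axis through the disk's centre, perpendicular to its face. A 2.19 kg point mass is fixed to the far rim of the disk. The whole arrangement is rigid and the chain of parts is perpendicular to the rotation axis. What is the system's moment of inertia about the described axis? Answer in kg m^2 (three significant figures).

9.42

Spherical shell: I_cm = (2/3)MR² = (2/3)(4.69)(0.398)² = 0.49528 kg m^2; centre at d = 0.398 m, so the parallel axis theorem gives I = 0.49528 + (4.69)(0.398)² = 1.2382 kg m^2.
Solid disk: I_cm = (1/2)MR² = (1/2)(0.736)(0.488)² = 0.087637 kg m^2; centre at d = 0.398 + 0.398 + 0.488 = 1.284 m, so the parallel axis theorem gives I = 0.087637 + (0.736)(1.284)² = 1.301 kg m^2.
Point mass: I_cm = 0; centre at d = 0.398 + 0.398 + 0.488 + 0.488 = 1.772 m, so the parallel axis theorem gives I = 0 + (2.19)(1.772)² = 6.8766 kg m^2.
Total I = 1.2382 + 1.301 + 6.8766 = 9.4158 kg m^2.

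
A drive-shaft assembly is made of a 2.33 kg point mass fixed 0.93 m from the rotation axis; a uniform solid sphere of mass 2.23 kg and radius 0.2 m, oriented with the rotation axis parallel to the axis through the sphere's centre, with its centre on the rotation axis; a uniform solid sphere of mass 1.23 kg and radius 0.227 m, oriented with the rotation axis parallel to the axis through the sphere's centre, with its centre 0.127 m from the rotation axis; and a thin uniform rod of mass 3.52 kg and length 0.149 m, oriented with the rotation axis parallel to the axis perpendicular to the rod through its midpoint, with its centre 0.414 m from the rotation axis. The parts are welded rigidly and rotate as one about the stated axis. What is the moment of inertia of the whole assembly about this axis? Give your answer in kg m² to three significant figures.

2.71

Point mass: I_cm = 0; centre at d = 0.93 m, so the parallel axis theorem gives I = 0 + (2.33)(0.93)² = 2.0152 kg m².
Solid sphere: I_cm = (2/5)MR² = (2/5)(2.23)(0.2)² = 0.03568 kg m²; axis through the centre, so I = 0.03568 kg m².
Solid sphere: I_cm = (2/5)MR² = (2/5)(1.23)(0.227)² = 0.025352 kg m²; centre at d = 0.127 m, so the parallel axis theorem gives I = 0.025352 + (1.23)(0.127)² = 0.045191 kg m².
Thin rod: I_cm = (1/12)ML² = (1/12)(3.52)(0.149)² = 0.0065123 kg m²; centre at d = 0.414 m, so the parallel axis theorem gives I = 0.0065123 + (3.52)(0.414)² = 0.60983 kg m².
Total I = 2.0152 + 0.03568 + 0.045191 + 0.60983 = 2.7059 kg m².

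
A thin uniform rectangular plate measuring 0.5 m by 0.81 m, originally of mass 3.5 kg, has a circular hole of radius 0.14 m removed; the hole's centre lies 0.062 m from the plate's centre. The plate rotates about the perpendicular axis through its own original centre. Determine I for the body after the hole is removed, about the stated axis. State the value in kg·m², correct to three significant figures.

0.257

Unpierced body about its centre: I₀ = (1/12)M(a²+b²) = (1/12)(3.5)[(0.5)² + (0.81)²] = 0.26428 kg·m².
The removed disk has mass m = M·πr²/(ab) = (3.5)·π(0.14)²/(0.5·0.81) = 0.53213 kg (same uniform areal density).
Its moment of inertia about the rotation axis (parallel-axis theorem): I_hole = (1/2)mr² + md² = (1/2)(0.53213)(0.14)² + (0.53213)(0.062)² = 0.0072604 kg·m².
Treating the hole as negative mass, I = I₀ − I_hole = 0.26428 − 0.0072604 = 0.25702 kg·m².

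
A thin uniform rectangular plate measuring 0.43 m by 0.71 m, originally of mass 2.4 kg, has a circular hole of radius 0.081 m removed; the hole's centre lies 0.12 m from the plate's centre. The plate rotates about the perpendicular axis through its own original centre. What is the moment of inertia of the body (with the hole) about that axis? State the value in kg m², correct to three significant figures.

Unpierced body about its centre: I₀ = (1/12)M(a²+b²) = (1/12)(2.4)[(0.43)² + (0.71)²] = 0.1378 kg m².
The removed disk has mass m = M·πr²/(ab) = (2.4)·π(0.081)²/(0.43·0.71) = 0.16203 kg (same uniform areal density).
Its moment of inertia about the rotation axis (parallel-axis theorem): I_hole = (1/2)mr² + md² = (1/2)(0.16203)(0.081)² + (0.16203)(0.12)² = 0.0028648 kg m².
Treating the hole as negative mass, I = I₀ − I_hole = 0.1378 − 0.0028648 = 0.13494 kg m².

0.135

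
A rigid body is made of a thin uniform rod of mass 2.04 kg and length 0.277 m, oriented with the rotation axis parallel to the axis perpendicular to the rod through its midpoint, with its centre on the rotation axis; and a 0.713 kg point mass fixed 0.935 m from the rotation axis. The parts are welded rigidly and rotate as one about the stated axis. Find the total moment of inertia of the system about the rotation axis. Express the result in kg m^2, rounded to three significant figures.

0.636

Thin rod: I_cm = (1/12)ML² = (1/12)(2.04)(0.277)² = 0.013044 kg m^2; axis through the centre, so I = 0.013044 kg m^2.
Point mass: I_cm = 0; centre at d = 0.935 m, so I = I_cm + Md² gives I = 0 + (0.713)(0.935)² = 0.62332 kg m^2.
Total I = 0.013044 + 0.62332 = 0.63637 kg m^2.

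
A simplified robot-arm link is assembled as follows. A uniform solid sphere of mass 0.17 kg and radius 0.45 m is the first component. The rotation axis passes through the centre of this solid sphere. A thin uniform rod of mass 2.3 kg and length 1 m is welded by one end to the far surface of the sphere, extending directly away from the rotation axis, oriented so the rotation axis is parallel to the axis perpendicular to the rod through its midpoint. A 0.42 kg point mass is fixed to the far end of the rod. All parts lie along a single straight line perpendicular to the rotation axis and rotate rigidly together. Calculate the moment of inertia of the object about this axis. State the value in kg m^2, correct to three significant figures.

3.16

Solid sphere: I_cm = (2/5)MR² = (2/5)(0.17)(0.45)² = 0.01377 kg m^2; axis through the centre, so I = 0.01377 kg m^2.
Thin rod: I_cm = (1/12)ML² = (1/12)(2.3)(1)² = 0.19167 kg m^2; centre at d = 0.45 + 0.5 = 0.95 m, so the parallel axis theorem gives I = 0.19167 + (2.3)(0.95)² = 2.2674 kg m^2.
Point mass: I_cm = 0; centre at d = 0.45 + 0.5 + 0.5 = 1.45 m, so the parallel axis theorem gives I = 0 + (0.42)(1.45)² = 0.88305 kg m^2.
Total I = 0.01377 + 2.2674 + 0.88305 = 3.1642 kg m^2.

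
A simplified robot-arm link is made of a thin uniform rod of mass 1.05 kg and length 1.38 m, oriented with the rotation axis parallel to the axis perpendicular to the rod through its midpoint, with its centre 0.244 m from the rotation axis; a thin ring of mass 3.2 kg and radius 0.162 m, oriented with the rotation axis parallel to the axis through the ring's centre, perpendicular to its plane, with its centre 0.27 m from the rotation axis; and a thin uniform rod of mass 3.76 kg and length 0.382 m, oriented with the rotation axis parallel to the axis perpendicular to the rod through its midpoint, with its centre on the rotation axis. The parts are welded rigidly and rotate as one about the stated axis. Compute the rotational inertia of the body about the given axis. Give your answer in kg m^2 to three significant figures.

0.592

Thin rod: I_cm = (1/12)ML² = (1/12)(1.05)(1.38)² = 0.16663 kg m^2; centre at d = 0.244 m, so I = I_cm + Md² gives I = 0.16663 + (1.05)(0.244)² = 0.22915 kg m^2.
Thin ring: I_cm = MR² = (3.2)(0.162)² = 0.083981 kg m^2; centre at d = 0.27 m, so I = I_cm + Md² gives I = 0.083981 + (3.2)(0.27)² = 0.31726 kg m^2.
Thin rod: I_cm = (1/12)ML² = (1/12)(3.76)(0.382)² = 0.045723 kg m^2; axis through the centre, so I = 0.045723 kg m^2.
Total I = 0.22915 + 0.31726 + 0.045723 = 0.59213 kg m^2.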